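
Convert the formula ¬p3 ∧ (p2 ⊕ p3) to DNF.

¬p3 ∧ p2

¬p3 ∧ (p2 ⊕ p3)
≡ ¬p3 ∧ ((p2 ∧ ¬p3) ∨ (¬p2 ∧ p3))   — expand ⊕
≡ (¬p3 ∧ p2 ∧ ¬p3) ∨ (¬p3 ∧ ¬p2 ∧ p3)   — distribute ∧ over ∨
≡ ¬p3 ∧ p2   — simplify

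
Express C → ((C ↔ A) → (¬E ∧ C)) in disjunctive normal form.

C → ((C ↔ A) → (¬E ∧ C))
≡ ¬C ∨ ((C ↔ A) → (¬E ∧ C))   [eliminate →]
≡ ¬C ∨ ¬(C ↔ A) ∨ (¬E ∧ C)   [eliminate →]
≡ ¬C ∨ ¬((C → A) ∧ (A → C)) ∨ (¬E ∧ C)   [eliminate ↔]
≡ ¬C ∨ ¬((¬C ∨ A) ∧ (A → C)) ∨ (¬E ∧ C)   [eliminate →]
≡ ¬C ∨ ¬((¬C ∨ A) ∧ (¬A ∨ C)) ∨ (¬E ∧ C)   [eliminate →]
≡ ¬C ∨ ¬(¬C ∨ A) ∨ ¬(¬A ∨ C) ∨ (¬E ∧ C)   [De Morgan]
≡ ¬C ∨ (¬¬C ∧ ¬A) ∨ ¬(¬A ∨ C) ∨ (¬E ∧ C)   [De Morgan]
≡ ¬C ∨ (C ∧ ¬A) ∨ ¬(¬A ∨ C) ∨ (¬E ∧ C)   [double negation]
≡ ¬C ∨ (C ∧ ¬A) ∨ (¬¬A ∧ ¬C) ∨ (¬E ∧ C)   [De Morgan]
≡ ¬C ∨ (C ∧ ¬A) ∨ (A ∧ ¬C) ∨ (¬E ∧ C)   [double negation]
≡ ¬C ∨ (C ∧ ¬A) ∨ (¬E ∧ C)   [simplify]

¬C ∨ (C ∧ ¬A) ∨ (¬E ∧ C)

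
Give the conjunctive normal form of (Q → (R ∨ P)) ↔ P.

(Q ∨ P) ∧ (¬R ∨ P)

(Q → (R ∨ P)) ↔ P
≡ ((Q → (R ∨ P)) → P) ∧ (P → (Q → (R ∨ P)))
≡ (¬(Q → (R ∨ P)) ∨ P) ∧ (P → (Q → (R ∨ P)))
≡ (¬(¬Q ∨ R ∨ P) ∨ P) ∧ (P → (Q → (R ∨ P)))
≡ (¬(¬Q ∨ R ∨ P) ∨ P) ∧ (¬P ∨ (Q → (R ∨ P)))
≡ (¬(¬Q ∨ R ∨ P) ∨ P) ∧ (¬P ∨ ¬Q ∨ R ∨ P)
≡ ((¬¬Q ∧ ¬R ∧ ¬P) ∨ P) ∧ (¬P ∨ ¬Q ∨ R ∨ P)
≡ ((Q ∧ ¬R ∧ ¬P) ∨ P) ∧ (¬P ∨ ¬Q ∨ R ∨ P)
≡ (Q ∨ P) ∧ (¬R ∨ P) ∧ (¬P ∨ P) ∧ (¬P ∨ ¬Q ∨ R ∨ P)
≡ (Q ∨ P) ∧ (¬R ∨ P)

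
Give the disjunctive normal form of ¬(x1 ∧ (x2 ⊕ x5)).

¬(x1 ∧ (x2 ⊕ x5))
≡ ¬(x1 ∧ ((x2 ∧ ¬x5) ∨ (¬x2 ∧ x5)))   [expand ⊕]
≡ ¬x1 ∨ ¬((x2 ∧ ¬x5) ∨ (¬x2 ∧ x5))   [De Morgan]
≡ ¬x1 ∨ (¬(x2 ∧ ¬x5) ∧ ¬(¬x2 ∧ x5))   [De Morgan]
≡ ¬x1 ∨ ((¬x2 ∨ ¬¬x5) ∧ ¬(¬x2 ∧ x5))   [De Morgan]
≡ ¬x1 ∨ ((¬x2 ∨ x5) ∧ ¬(¬x2 ∧ x5))   [double negation]
≡ ¬x1 ∨ ((¬x2 ∨ x5) ∧ (¬¬x2 ∨ ¬x5))   [De Morgan]
≡ ¬x1 ∨ ((¬x2 ∨ x5) ∧ (x2 ∨ ¬x5))   [double negation]
≡ ¬x1 ∨ (¬x2 ∧ x2) ∨ (¬x2 ∧ ¬x5) ∨ (x5 ∧ x2) ∨ (x5 ∧ ¬x5)   [distribute ∧ over ∨]
≡ ¬x1 ∨ (¬x2 ∧ ¬x5) ∨ (x5 ∧ x2)   [simplify]

¬x1 ∨ (¬x2 ∧ ¬x5) ∨ (x5 ∧ x2)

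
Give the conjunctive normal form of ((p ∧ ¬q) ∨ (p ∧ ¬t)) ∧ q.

p ∧ (¬q ∨ ¬t) ∧ q

((p ∧ ¬q) ∨ (p ∧ ¬t)) ∧ q
= (p ∨ p) ∧ (p ∨ ¬t) ∧ (¬q ∨ p) ∧ (¬q ∨ ¬t) ∧ q   (distribute ∨ over ∧)
= p ∧ (¬q ∨ ¬t) ∧ q   (simplify)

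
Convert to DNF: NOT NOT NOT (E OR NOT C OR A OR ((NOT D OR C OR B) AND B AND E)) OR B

NOT NOT NOT (E OR NOT C OR A OR ((NOT D OR C OR B) AND B AND E)) OR B
= NOT (E OR NOT C OR A OR ((NOT D OR C OR B) AND B AND E)) OR B   (double negation)
= (NOT E AND NOT NOT C AND NOT A AND NOT ((NOT D OR C OR B) AND B AND E)) OR B   (De Morgan)
= (NOT E AND C AND NOT A AND NOT ((NOT D OR C OR B) AND B AND E)) OR B   (double negation)
= (NOT E AND C AND NOT A AND (NOT (NOT D OR C OR B) OR NOT B OR NOT E)) OR B   (De Morgan)
= (NOT E AND C AND NOT A AND ((NOT NOT D AND NOT C AND NOT B) OR NOT B OR NOT E)) OR B   (De Morgan)
= (NOT E AND C AND NOT A AND ((D AND NOT C AND NOT B) OR NOT B OR NOT E)) OR B   (double negation)
= (NOT E AND C AND NOT A AND D AND NOT C AND NOT B) OR (NOT E AND C AND NOT A AND NOT B) OR (NOT E AND C AND NOT A AND NOT E) OR B   (distribute AND over OR)
= (NOT E AND C AND NOT A) OR B   (simplify)

(NOT E AND C AND NOT A) OR B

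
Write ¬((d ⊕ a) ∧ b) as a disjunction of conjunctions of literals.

(¬d ∧ ¬a) ∨ (a ∧ d) ∨ ¬b

¬((d ⊕ a) ∧ b)
≡ ¬(((d ∧ ¬a) ∨ (¬d ∧ a)) ∧ b)
≡ ¬((d ∧ ¬a) ∨ (¬d ∧ a)) ∨ ¬b
≡ (¬(d ∧ ¬a) ∧ ¬(¬d ∧ a)) ∨ ¬b
≡ ((¬d ∨ ¬¬a) ∧ ¬(¬d ∧ a)) ∨ ¬b
≡ ((¬d ∨ a) ∧ ¬(¬d ∧ a)) ∨ ¬b
≡ ((¬d ∨ a) ∧ (¬¬d ∨ ¬a)) ∨ ¬b
≡ ((¬d ∨ a) ∧ (d ∨ ¬a)) ∨ ¬b
≡ (¬d ∧ d) ∨ (¬d ∧ ¬a) ∨ (a ∧ d) ∨ (a ∧ ¬a) ∨ ¬b
≡ (¬d ∧ ¬a) ∨ (a ∧ d) ∨ ¬b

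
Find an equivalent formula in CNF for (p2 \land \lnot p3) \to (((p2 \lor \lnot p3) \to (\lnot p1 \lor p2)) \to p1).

(p2 \land \lnot p3) \to (((p2 \lor \lnot p3) \to (\lnot p1 \lor p2)) \to p1)
⇔ \lnot (p2 \land \lnot p3) \lor (((p2 \lor \lnot p3) \to (\lnot p1 \lor p2)) \to p1)   [eliminate \to]
⇔ \lnot (p2 \land \lnot p3) \lor \lnot ((p2 \lor \lnot p3) \to (\lnot p1 \lor p2)) \lor p1   [eliminate \to]
⇔ \lnot (p2 \land \lnot p3) \lor \lnot (\lnot (p2 \lor \lnot p3) \lor \lnot p1 \lor p2) \lor p1   [eliminate \to]
⇔ \lnot p2 \lor \lnot \lnot p3 \lor \lnot (\lnot (p2 \lor \lnot p3) \lor \lnot p1 \lor p2) \lor p1   [De Morgan]
⇔ \lnot p2 \lor p3 \lor \lnot (\lnot (p2 \lor \lnot p3) \lor \lnot p1 \lor p2) \lor p1   [double negation]
⇔ \lnot p2 \lor p3 \lor (\lnot \lnot (p2 \lor \lnot p3) \land \lnot \lnot p1 \land \lnot p2) \lor p1   [De Morgan]
⇔ \lnot p2 \lor p3 \lor ((p2 \lor \lnot p3) \land \lnot \lnot p1 \land \lnot p2) \lor p1   [double negation]
⇔ \lnot p2 \lor p3 \lor ((p2 \lor \lnot p3) \land p1 \land \lnot p2) \lor p1   [double negation]
⇔ (\lnot p2 \lor p3 \lor p2 \lor \lnot p3 \lor p1) \land (\lnot p2 \lor p3 \lor p1 \lor p1) \land (\lnot p2 \lor p3 \lor \lnot p2 \lor p1)   [distribute \lor over \land]
⇔ \lnot p2 \lor p3 \lor p1   [simplify]

\lnot p2 \lor p3 \lor p1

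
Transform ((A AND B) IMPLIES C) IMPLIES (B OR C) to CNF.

((A AND B) IMPLIES C) IMPLIES (B OR C)
⇔ NOT ((A AND B) IMPLIES C) OR B OR C   — eliminate IMPLIES
⇔ NOT (NOT (A AND B) OR C) OR B OR C   — eliminate IMPLIES
⇔ (NOT NOT (A AND B) AND NOT C) OR B OR C   — De Morgan
⇔ (A AND B AND NOT C) OR B OR C   — double negation
⇔ (A OR B OR C) AND (B OR B OR C) AND (NOT C OR B OR C)   — distribute OR over AND
⇔ B OR C   — simplify

B OR C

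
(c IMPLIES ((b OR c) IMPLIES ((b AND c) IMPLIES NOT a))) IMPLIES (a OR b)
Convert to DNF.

(c IMPLIES ((b OR c) IMPLIES ((b AND c) IMPLIES NOT a))) IMPLIES (a OR b)
≡ NOT (c IMPLIES ((b OR c) IMPLIES ((b AND c) IMPLIES NOT a))) OR a OR b   [eliminate IMPLIES]
≡ NOT (NOT c OR ((b OR c) IMPLIES ((b AND c) IMPLIES NOT a))) OR a OR b   [eliminate IMPLIES]
≡ NOT (NOT c OR NOT (b OR c) OR ((b AND c) IMPLIES NOT a)) OR a OR b   [eliminate IMPLIES]
≡ NOT (NOT c OR NOT (b OR c) OR NOT (b AND c) OR NOT a) OR a OR b   [eliminate IMPLIES]
≡ (NOT NOT c AND NOT NOT (b OR c) AND NOT NOT (b AND c) AND NOT NOT a) OR a OR b   [De Morgan]
≡ (c AND NOT NOT (b OR c) AND NOT NOT (b AND c) AND NOT NOT a) OR a OR b   [double negation]
≡ (c AND (b OR c) AND NOT NOT (b AND c) AND NOT NOT a) OR a OR b   [double negation]
≡ (c AND (b OR c) AND b AND c AND NOT NOT a) OR a OR b   [double negation]
≡ (c AND (b OR c) AND b AND c AND a) OR a OR b   [double negation]
≡ (c AND b AND b AND c AND a) OR (c AND c AND b AND c AND a) OR a OR b   [distribute AND over OR]
≡ a OR b   [simplify]

a OR b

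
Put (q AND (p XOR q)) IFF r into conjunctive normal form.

(q AND (p XOR q)) IFF r
≡ ((q AND (p XOR q)) IMPLIES r) AND (r IMPLIES (q AND (p XOR q)))   [eliminate IFF]
≡ (NOT (q AND (p XOR q)) OR r) AND (r IMPLIES (q AND (p XOR q)))   [eliminate IMPLIES]
≡ (NOT (q AND (p OR q) AND NOT (p AND q)) OR r) AND (r IMPLIES (q AND (p XOR q)))   [expand XOR]
≡ (NOT (q AND (p OR q) AND NOT (p AND q)) OR r) AND (NOT r OR (q AND (p XOR q)))   [eliminate IMPLIES]
≡ (NOT (q AND (p OR q) AND NOT (p AND q)) OR r) AND (NOT r OR (q AND (p OR q) AND NOT (p AND q)))   [expand XOR]
≡ (NOT q OR NOT (p OR q) OR NOT NOT (p AND q) OR r) AND (NOT r OR (q AND (p OR q) AND NOT (p AND q)))   [De Morgan]
≡ (NOT q OR (NOT p AND NOT q) OR NOT NOT (p AND q) OR r) AND (NOT r OR (q AND (p OR q) AND NOT (p AND q)))   [De Morgan]
≡ (NOT q OR (NOT p AND NOT q) OR (p AND q) OR r) AND (NOT r OR (q AND (p OR q) AND NOT (p AND q)))   [double negation]
≡ (NOT q OR (NOT p AND NOT q) OR (p AND q) OR r) AND (NOT r OR (q AND (p OR q) AND (NOT p OR NOT q)))   [De Morgan]
≡ (NOT q OR NOT p OR p OR r) AND (NOT q OR NOT p OR q OR r) AND (NOT q OR NOT q OR p OR r) AND (NOT q OR NOT q OR q OR r) AND (NOT r OR q) AND (NOT r OR p OR q) AND (NOT r OR NOT p OR NOT q)   [distribute OR over AND]
≡ (NOT q OR p OR r) AND (NOT r OR q) AND (NOT r OR NOT p OR NOT q)   [simplify]

(NOT q OR p OR r) AND (NOT r OR q) AND (NOT r OR NOT p OR NOT q)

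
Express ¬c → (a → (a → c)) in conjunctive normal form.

c ∨ ¬a

¬c → (a → (a → c))
⇔ ¬¬c ∨ (a → (a → c))   — eliminate →
⇔ ¬¬c ∨ ¬a ∨ (a → c)   — eliminate →
⇔ ¬¬c ∨ ¬a ∨ ¬a ∨ c   — eliminate →
⇔ c ∨ ¬a ∨ ¬a ∨ c   — double negation
⇔ c ∨ ¬a   — simplify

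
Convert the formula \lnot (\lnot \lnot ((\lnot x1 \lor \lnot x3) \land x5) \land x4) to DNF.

(x1 \land x3) \lor \lnot x5 \lor \lnot x4

\lnot (\lnot \lnot ((\lnot x1 \lor \lnot x3) \land x5) \land x4)
= \lnot \lnot \lnot ((\lnot x1 \lor \lnot x3) \land x5) \lor \lnot x4   [De Morgan]
= \lnot ((\lnot x1 \lor \lnot x3) \land x5) \lor \lnot x4   [double negation]
= \lnot (\lnot x1 \lor \lnot x3) \lor \lnot x5 \lor \lnot x4   [De Morgan]
= (\lnot \lnot x1 \land \lnot \lnot x3) \lor \lnot x5 \lor \lnot x4   [De Morgan]
= (x1 \land \lnot \lnot x3) \lor \lnot x5 \lor \lnot x4   [double negation]
= (x1 \land x3) \lor \lnot x5 \lor \lnot x4   [double negation]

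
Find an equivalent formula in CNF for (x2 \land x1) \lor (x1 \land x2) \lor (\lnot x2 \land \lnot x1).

(x2 \lor \lnot x1) \land (x1 \lor \lnot x2)

(x2 \land x1) \lor (x1 \land x2) \lor (\lnot x2 \land \lnot x1)
= (x2 \lor x1 \lor \lnot x2) \land (x2 \lor x1 \lor \lnot x1) \land (x2 \lor x2 \lor \lnot x2) \land (x2 \lor x2 \lor \lnot x1) \land (x1 \lor x1 \lor \lnot x2) \land (x1 \lor x1 \lor \lnot x1) \land (x1 \lor x2 \lor \lnot x2) \land (x1 \lor x2 \lor \lnot x1)   — distribute \lor over \land
= (x2 \lor \lnot x1) \land (x1 \lor \lnot x2)   — simplify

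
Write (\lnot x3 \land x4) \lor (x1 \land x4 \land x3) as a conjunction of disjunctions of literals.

(\lnot x3 \land x4) \lor (x1 \land x4 \land x3)
≡ (\lnot x3 \lor x1) \land (\lnot x3 \lor x4) \land (\lnot x3 \lor x3) \land (x4 \lor x1) \land (x4 \lor x4) \land (x4 \lor x3)
≡ (\lnot x3 \lor x1) \land x4

(\lnot x3 \lor x1) \land x4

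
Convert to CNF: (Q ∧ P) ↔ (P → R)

(¬Q ∨ ¬P ∨ R) ∧ P ∧ (¬R ∨ Q)

(Q ∧ P) ↔ (P → R)
≡ ((Q ∧ P) → (P → R)) ∧ ((P → R) → (Q ∧ P))   (eliminate ↔)
≡ (¬(Q ∧ P) ∨ (P → R)) ∧ ((P → R) → (Q ∧ P))   (eliminate →)
≡ (¬(Q ∧ P) ∨ ¬P ∨ R) ∧ ((P → R) → (Q ∧ P))   (eliminate →)
≡ (¬(Q ∧ P) ∨ ¬P ∨ R) ∧ (¬(P → R) ∨ (Q ∧ P))   (eliminate →)
≡ (¬(Q ∧ P) ∨ ¬P ∨ R) ∧ (¬(¬P ∨ R) ∨ (Q ∧ P))   (eliminate →)
≡ (¬Q ∨ ¬P ∨ ¬P ∨ R) ∧ (¬(¬P ∨ R) ∨ (Q ∧ P))   (De Morgan)
≡ (¬Q ∨ ¬P ∨ ¬P ∨ R) ∧ ((¬¬P ∧ ¬R) ∨ (Q ∧ P))   (De Morgan)
≡ (¬Q ∨ ¬P ∨ ¬P ∨ R) ∧ ((P ∧ ¬R) ∨ (Q ∧ P))   (double negation)
≡ (¬Q ∨ ¬P ∨ ¬P ∨ R) ∧ (P ∨ Q) ∧ (P ∨ P) ∧ (¬R ∨ Q) ∧ (¬R ∨ P)   (distribute ∨ over ∧)
≡ (¬Q ∨ ¬P ∨ R) ∧ P ∧ (¬R ∨ Q)   (simplify)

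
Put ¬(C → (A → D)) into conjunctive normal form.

C ∧ A ∧ ¬D

¬(C → (A → D))
≡ ¬(¬C ∨ (A → D))   — eliminate →
≡ ¬(¬C ∨ ¬A ∨ D)   — eliminate →
≡ ¬¬C ∧ ¬¬A ∧ ¬D   — De Morgan
≡ C ∧ ¬¬A ∧ ¬D   — double negation
≡ C ∧ A ∧ ¬D   — double negation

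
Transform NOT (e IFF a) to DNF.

NOT (e IFF a)
≡ NOT ((e IMPLIES a) AND (a IMPLIES e))   [eliminate IFF]
≡ NOT ((NOT e OR a) AND (a IMPLIES e))   [eliminate IMPLIES]
≡ NOT ((NOT e OR a) AND (NOT a OR e))   [eliminate IMPLIES]
≡ NOT (NOT e OR a) OR NOT (NOT a OR e)   [De Morgan]
≡ (NOT NOT e AND NOT a) OR NOT (NOT a OR e)   [De Morgan]
≡ (e AND NOT a) OR NOT (NOT a OR e)   [double negation]
≡ (e AND NOT a) OR (NOT NOT a AND NOT e)   [De Morgan]
≡ (e AND NOT a) OR (a AND NOT e)   [double negation]

(e AND NOT a) OR (a AND NOT e)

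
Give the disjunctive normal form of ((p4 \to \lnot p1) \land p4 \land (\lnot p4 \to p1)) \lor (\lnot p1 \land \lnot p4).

((p4 \to \lnot p1) \land p4 \land (\lnot p4 \to p1)) \lor (\lnot p1 \land \lnot p4)
≡ ((\lnot p4 \lor \lnot p1) \land p4 \land (\lnot p4 \to p1)) \lor (\lnot p1 \land \lnot p4)   [eliminate \to]
≡ ((\lnot p4 \lor \lnot p1) \land p4 \land (\lnot \lnot p4 \lor p1)) \lor (\lnot p1 \land \lnot p4)   [eliminate \to]
≡ ((\lnot p4 \lor \lnot p1) \land p4 \land (p4 \lor p1)) \lor (\lnot p1 \land \lnot p4)   [double negation]
≡ (\lnot p4 \land p4 \land p4) \lor (\lnot p4 \land p4 \land p1) \lor (\lnot p1 \land p4 \land p4) \lor (\lnot p1 \land p4 \land p1) \lor (\lnot p1 \land \lnot p4)   [distribute \land over \lor]
≡ (\lnot p1 \land p4) \lor (\lnot p1 \land \lnot p4)   [simplify]

(\lnot p1 \land p4) \lor (\lnot p1 \land \lnot p4)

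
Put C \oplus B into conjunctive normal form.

C \oplus B
≡ (C \lor B) \land \lnot (C \land B)
≡ (C \lor B) \land (\lnot C \lor \lnot B)

(C \lor B) \land (\lnot C \lor \lnot B)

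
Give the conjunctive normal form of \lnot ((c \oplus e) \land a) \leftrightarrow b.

(c \lor e \lor b) \land (\lnot c \lor \lnot e \lor b) \land (a \lor b) \land (\lnot b \lor \lnot c \lor e \lor \lnot a) \land (\lnot b \lor \lnot e \lor c \lor \lnot a)

\lnot ((c \oplus e) \land a) \leftrightarrow b
≡ (\lnot ((c \oplus e) \land a) \to b) \land (b \to \lnot ((c \oplus e) \land a))
≡ (\lnot \lnot ((c \oplus e) \land a) \lor b) \land (b \to \lnot ((c \oplus e) \land a))
≡ (\lnot \lnot ((c \lor e) \land \lnot (c \land e) \land a) \lor b) \land (b \to \lnot ((c \oplus e) \land a))
≡ (\lnot \lnot ((c \lor e) \land \lnot (c \land e) \land a) \lor b) \land (\lnot b \lor \lnot ((c \oplus e) \land a))
≡ (\lnot \lnot ((c \lor e) \land \lnot (c \land e) \land a) \lor b) \land (\lnot b \lor \lnot ((c \lor e) \land \lnot (c \land e) \land a))
≡ (((c \lor e) \land \lnot (c \land e) \land a) \lor b) \land (\lnot b \lor \lnot ((c \lor e) \land \lnot (c \land e) \land a))
≡ (((c \lor e) \land (\lnot c \lor \lnot e) \land a) \lor b) \land (\lnot b \lor \lnot ((c \lor e) \land \lnot (c \land e) \land a))
≡ (((c \lor e) \land (\lnot c \lor \lnot e) \land a) \lor b) \land (\lnot b \lor \lnot (c \lor e) \lor \lnot \lnot (c \land e) \lor \lnot a)
≡ (((c \lor e) \land (\lnot c \lor \lnot e) \land a) \lor b) \land (\lnot b \lor (\lnot c \land \lnot e) \lor \lnot \lnot (c \land e) \lor \lnot a)
≡ (((c \lor e) \land (\lnot c \lor \lnot e) \land a) \lor b) \land (\lnot b \lor (\lnot c \land \lnot e) \lor (c \land e) \lor \lnot a)
≡ (c \lor e \lor b) \land (\lnot c \lor \lnot e \lor b) \land (a \lor b) \land (\lnot b \lor \lnot c \lor c \lor \lnot a) \land (\lnot b \lor \lnot c \lor e \lor \lnot a) \land (\lnot b \lor \lnot e \lor c \lor \lnot a) \land (\lnot b \lor \lnot e \lor e \lor \lnot a)
≡ (c \lor e \lor b) \land (\lnot c \lor \lnot e \lor b) \land (a \lor b) \land (\lnot b \lor \lnot c \lor e \lor \lnot a) \land (\lnot b \lor \lnot e \lor c \lor \lnot a)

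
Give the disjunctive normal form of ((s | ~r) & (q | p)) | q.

(s & p) | (~r & p) | q

((s | ~r) & (q | p)) | q
≡ (s & q) | (s & p) | (~r & q) | (~r & p) | q   [distribute & over |]
≡ (s & p) | (~r & p) | q   [simplify]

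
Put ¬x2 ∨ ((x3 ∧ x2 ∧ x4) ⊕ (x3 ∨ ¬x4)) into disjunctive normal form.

¬x2 ∨ ¬x4

¬x2 ∨ ((x3 ∧ x2 ∧ x4) ⊕ (x3 ∨ ¬x4))
≡ ¬x2 ∨ (x3 ∧ x2 ∧ x4 ∧ ¬(x3 ∨ ¬x4)) ∨ (¬(x3 ∧ x2 ∧ x4) ∧ (x3 ∨ ¬x4))
≡ ¬x2 ∨ (x3 ∧ x2 ∧ x4 ∧ ¬x3 ∧ ¬¬x4) ∨ (¬(x3 ∧ x2 ∧ x4) ∧ (x3 ∨ ¬x4))
≡ ¬x2 ∨ (x3 ∧ x2 ∧ x4 ∧ ¬x3 ∧ x4) ∨ (¬(x3 ∧ x2 ∧ x4) ∧ (x3 ∨ ¬x4))
≡ ¬x2 ∨ (x3 ∧ x2 ∧ x4 ∧ ¬x3 ∧ x4) ∨ ((¬x3 ∨ ¬x2 ∨ ¬x4) ∧ (x3 ∨ ¬x4))
≡ ¬x2 ∨ (x3 ∧ x2 ∧ x4 ∧ ¬x3 ∧ x4) ∨ (¬x3 ∧ x3) ∨ (¬x3 ∧ ¬x4) ∨ (¬x2 ∧ x3) ∨ (¬x2 ∧ ¬x4) ∨ (¬x4 ∧ x3) ∨ (¬x4 ∧ ¬x4)
≡ ¬x2 ∨ ¬x4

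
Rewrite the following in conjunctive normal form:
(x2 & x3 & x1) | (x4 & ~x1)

(x2 & x3 & x1) | (x4 & ~x1)
≡ (x2 | x4) & (x2 | ~x1) & (x3 | x4) & (x3 | ~x1) & (x1 | x4) & (x1 | ~x1)   [distribute | over &]
≡ (x2 | x4) & (x2 | ~x1) & (x3 | x4) & (x3 | ~x1) & (x1 | x4)   [simplify]

(x2 | x4) & (x2 | ~x1) & (x3 | x4) & (x3 | ~x1) & (x1 | x4)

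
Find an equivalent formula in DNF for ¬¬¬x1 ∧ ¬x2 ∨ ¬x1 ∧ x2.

¬¬¬x1 ∧ ¬x2 ∨ ¬x1 ∧ x2
≡ ¬x1 ∧ ¬x2 ∨ ¬x1 ∧ x2   — double negation

¬x1 ∧ ¬x2 ∨ ¬x1 ∧ x2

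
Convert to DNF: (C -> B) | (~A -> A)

(C -> B) | (~A -> A)
= ~C | B | (~A -> A)   [eliminate ->]
= ~C | B | ~~A | A   [eliminate ->]
= ~C | B | A | A   [double negation]
= ~C | B | A   [simplify]

~C | B | A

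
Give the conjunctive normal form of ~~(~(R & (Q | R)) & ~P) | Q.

(~R | Q) & (~P | Q)

~~(~(R & (Q | R)) & ~P) | Q
= (~(R & (Q | R)) & ~P) | Q   [double negation]
= ((~R | ~(Q | R)) & ~P) | Q   [De Morgan]
= ((~R | (~Q & ~R)) & ~P) | Q   [De Morgan]
= (~R | ~Q | Q) & (~R | ~R | Q) & (~P | Q)   [distribute | over &]
= (~R | Q) & (~P | Q)   [simplify]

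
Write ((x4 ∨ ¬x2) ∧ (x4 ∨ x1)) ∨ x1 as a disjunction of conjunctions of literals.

x4 ∨ x1

((x4 ∨ ¬x2) ∧ (x4 ∨ x1)) ∨ x1
≡ (x4 ∧ x4) ∨ (x4 ∧ x1) ∨ (¬x2 ∧ x4) ∨ (¬x2 ∧ x1) ∨ x1   [distribute ∧ over ∨]
≡ x4 ∨ x1   [simplify]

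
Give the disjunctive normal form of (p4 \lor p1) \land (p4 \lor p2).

(p4 \lor p1) \land (p4 \lor p2)
= (p4 \land p4) \lor (p4 \land p2) \lor (p1 \land p4) \lor (p1 \land p2)   — distribute \land over \lor
= p4 \lor (p1 \land p2)   — simplify

p4 \lor (p1 \land p2)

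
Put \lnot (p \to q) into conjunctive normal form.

\lnot (p \to q)
⇔ \lnot (\lnot p \lor q)   [eliminate \to]
⇔ \lnot \lnot p \land \lnot q   [De Morgan]
⇔ p \land \lnot q   [double negation]

p \land \lnot q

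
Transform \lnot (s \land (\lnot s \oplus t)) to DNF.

\lnot s \lor (s \land \lnot t)

\lnot (s \land (\lnot s \oplus t))
⇔ \lnot (s \land ((\lnot s \land \lnot t) \lor (\lnot \lnot s \land t)))   [expand \oplus]
⇔ \lnot s \lor \lnot ((\lnot s \land \lnot t) \lor (\lnot \lnot s \land t))   [De Morgan]
⇔ \lnot s \lor (\lnot (\lnot s \land \lnot t) \land \lnot (\lnot \lnot s \land t))   [De Morgan]
⇔ \lnot s \lor ((\lnot \lnot s \lor \lnot \lnot t) \land \lnot (\lnot \lnot s \land t))   [De Morgan]
⇔ \lnot s \lor ((s \lor \lnot \lnot t) \land \lnot (\lnot \lnot s \land t))   [double negation]
⇔ \lnot s \lor ((s \lor t) \land \lnot (\lnot \lnot s \land t))   [double negation]
⇔ \lnot s \lor ((s \lor t) \land (\lnot \lnot \lnot s \lor \lnot t))   [De Morgan]
⇔ \lnot s \lor ((s \lor t) \land (\lnot s \lor \lnot t))   [double negation]
⇔ \lnot s \lor (s \land \lnot s) \lor (s \land \lnot t) \lor (t \land \lnot s) \lor (t \land \lnot t)   [distribute \land over \lor]
⇔ \lnot s \lor (s \land \lnot t)   [simplify]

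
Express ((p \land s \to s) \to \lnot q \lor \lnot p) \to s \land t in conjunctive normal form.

(q \lor s) \land (q \lor t) \land (p \lor s) \land (p \lor t)

((p \land s \to s) \to \lnot q \lor \lnot p) \to s \land t
≡ \lnot ((p \land s \to s) \to \lnot q \lor \lnot p) \lor s \land t   [eliminate \to]
≡ \lnot (\lnot (p \land s \to s) \lor \lnot q \lor \lnot p) \lor s \land t   [eliminate \to]
≡ \lnot (\lnot (\lnot (p \land s) \lor s) \lor \lnot q \lor \lnot p) \lor s \land t   [eliminate \to]
≡ \lnot \lnot (\lnot (p \land s) \lor s) \land \lnot \lnot q \land \lnot \lnot p \lor s \land t   [De Morgan]
≡ (\lnot (p \land s) \lor s) \land \lnot \lnot q \land \lnot \lnot p \lor s \land t   [double negation]
≡ (\lnot p \lor \lnot s \lor s) \land \lnot \lnot q \land \lnot \lnot p \lor s \land t   [De Morgan]
≡ (\lnot p \lor \lnot s \lor s) \land q \land \lnot \lnot p \lor s \land t   [double negation]
≡ (\lnot p \lor \lnot s \lor s) \land q \land p \lor s \land t   [double negation]
≡ (\lnot p \lor \lnot s \lor s \lor s) \land (\lnot p \lor \lnot s \lor s \lor t) \land (q \lor s) \land (q \lor t) \land (p \lor s) \land (p \lor t)   [distribute \lor over \land]
≡ (q \lor s) \land (q \lor t) \land (p \lor s) \land (p \lor t)   [simplify]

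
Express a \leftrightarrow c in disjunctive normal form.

a \leftrightarrow c
≡ (a \to c) \land (c \to a)   — eliminate \leftrightarrow
≡ (\lnot a \lor c) \land (c \to a)   — eliminate \to
≡ (\lnot a \lor c) \land (\lnot c \lor a)   — eliminate \to
≡ (\lnot a \land \lnot c) \lor (\lnot a \land a) \lor (c \land \lnot c) \lor (c \land a)   — distribute \land over \lor
≡ (\lnot a \land \lnot c) \lor (c \land a)   — simplify

(\lnot a \land \lnot c) \lor (c \land a)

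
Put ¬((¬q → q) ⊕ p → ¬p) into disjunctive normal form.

¬q ∧ p

¬((¬q → q) ⊕ p → ¬p)
≡ ¬(¬((¬q → q) ⊕ p) ∨ ¬p)
≡ ¬(¬((¬q → q) ∧ ¬p ∨ ¬(¬q → q) ∧ p) ∨ ¬p)
≡ ¬(¬((¬¬q ∨ q) ∧ ¬p ∨ ¬(¬q → q) ∧ p) ∨ ¬p)
≡ ¬(¬((¬¬q ∨ q) ∧ ¬p ∨ ¬(¬¬q ∨ q) ∧ p) ∨ ¬p)
≡ ¬¬((¬¬q ∨ q) ∧ ¬p ∨ ¬(¬¬q ∨ q) ∧ p) ∧ ¬¬p
≡ ((¬¬q ∨ q) ∧ ¬p ∨ ¬(¬¬q ∨ q) ∧ p) ∧ ¬¬p
≡ ((q ∨ q) ∧ ¬p ∨ ¬(¬¬q ∨ q) ∧ p) ∧ ¬¬p
≡ ((q ∨ q) ∧ ¬p ∨ ¬¬¬q ∧ ¬q ∧ p) ∧ ¬¬p
≡ ((q ∨ q) ∧ ¬p ∨ ¬q ∧ ¬q ∧ p) ∧ ¬¬p
≡ ((q ∨ q) ∧ ¬p ∨ ¬q ∧ ¬q ∧ p) ∧ p
≡ q ∧ ¬p ∧ p ∨ q ∧ ¬p ∧ p ∨ ¬q ∧ ¬q ∧ p ∧ p
≡ ¬q ∧ p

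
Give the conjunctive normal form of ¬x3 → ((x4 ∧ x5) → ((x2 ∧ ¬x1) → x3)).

¬x3 → ((x4 ∧ x5) → ((x2 ∧ ¬x1) → x3))
≡ ¬¬x3 ∨ ((x4 ∧ x5) → ((x2 ∧ ¬x1) → x3))   [eliminate →]
≡ ¬¬x3 ∨ ¬(x4 ∧ x5) ∨ ((x2 ∧ ¬x1) → x3)   [eliminate →]
≡ ¬¬x3 ∨ ¬(x4 ∧ x5) ∨ ¬(x2 ∧ ¬x1) ∨ x3   [eliminate →]
≡ x3 ∨ ¬(x4 ∧ x5) ∨ ¬(x2 ∧ ¬x1) ∨ x3   [double negation]
≡ x3 ∨ ¬x4 ∨ ¬x5 ∨ ¬(x2 ∧ ¬x1) ∨ x3   [De Morgan]
≡ x3 ∨ ¬x4 ∨ ¬x5 ∨ ¬x2 ∨ ¬¬x1 ∨ x3   [De Morgan]
≡ x3 ∨ ¬x4 ∨ ¬x5 ∨ ¬x2 ∨ x1 ∨ x3   [double negation]
≡ x3 ∨ ¬x4 ∨ ¬x5 ∨ ¬x2 ∨ x1   [simplify]

x3 ∨ ¬x4 ∨ ¬x5 ∨ ¬x2 ∨ x1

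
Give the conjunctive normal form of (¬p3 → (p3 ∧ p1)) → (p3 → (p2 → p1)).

(¬p3 → (p3 ∧ p1)) → (p3 → (p2 → p1))
⇔ ¬(¬p3 → (p3 ∧ p1)) ∨ (p3 → (p2 → p1))   [eliminate →]
⇔ ¬(¬¬p3 ∨ (p3 ∧ p1)) ∨ (p3 → (p2 → p1))   [eliminate →]
⇔ ¬(¬¬p3 ∨ (p3 ∧ p1)) ∨ ¬p3 ∨ (p2 → p1)   [eliminate →]
⇔ ¬(¬¬p3 ∨ (p3 ∧ p1)) ∨ ¬p3 ∨ ¬p2 ∨ p1   [eliminate →]
⇔ (¬¬¬p3 ∧ ¬(p3 ∧ p1)) ∨ ¬p3 ∨ ¬p2 ∨ p1   [De Morgan]
⇔ (¬p3 ∧ ¬(p3 ∧ p1)) ∨ ¬p3 ∨ ¬p2 ∨ p1   [double negation]
⇔ (¬p3 ∧ (¬p3 ∨ ¬p1)) ∨ ¬p3 ∨ ¬p2 ∨ p1   [De Morgan]
⇔ (¬p3 ∨ ¬p3 ∨ ¬p2 ∨ p1) ∧ (¬p3 ∨ ¬p1 ∨ ¬p3 ∨ ¬p2 ∨ p1)   [distribute ∨ over ∧]
⇔ ¬p3 ∨ ¬p2 ∨ p1   [simplify]

¬p3 ∨ ¬p2 ∨ p1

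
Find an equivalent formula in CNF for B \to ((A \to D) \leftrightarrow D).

B \to ((A \to D) \leftrightarrow D)
≡ \lnot B \lor ((A \to D) \leftrightarrow D)   (eliminate \to)
≡ \lnot B \lor (((A \to D) \to D) \land (D \to (A \to D)))   (eliminate \leftrightarrow)
≡ \lnot B \lor ((\lnot (A \to D) \lor D) \land (D \to (A \to D)))   (eliminate \to)
≡ \lnot B \lor ((\lnot (\lnot A \lor D) \lor D) \land (D \to (A \to D)))   (eliminate \to)
≡ \lnot B \lor ((\lnot (\lnot A \lor D) \lor D) \land (\lnot D \lor (A \to D)))   (eliminate \to)
≡ \lnot B \lor ((\lnot (\lnot A \lor D) \lor D) \land (\lnot D \lor \lnot A \lor D))   (eliminate \to)
≡ \lnot B \lor (((\lnot \lnot A \land \lnot D) \lor D) \land (\lnot D \lor \lnot A \lor D))   (De Morgan)
≡ \lnot B \lor (((A \land \lnot D) \lor D) \land (\lnot D \lor \lnot A \lor D))   (double negation)
≡ (\lnot B \lor A \lor D) \land (\lnot B \lor \lnot D \lor D) \land (\lnot B \lor \lnot D \lor \lnot A \lor D)   (distribute \lor over \land)
≡ \lnot B \lor A \lor D   (simplify)

\lnot B \lor A \lor D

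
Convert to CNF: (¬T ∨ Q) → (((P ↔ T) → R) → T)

(T ∨ ¬P) ∧ (T ∨ ¬R)

(¬T ∨ Q) → (((P ↔ T) → R) → T)
≡ ¬(¬T ∨ Q) ∨ (((P ↔ T) → R) → T)   (eliminate →)
≡ ¬(¬T ∨ Q) ∨ ¬((P ↔ T) → R) ∨ T   (eliminate →)
≡ ¬(¬T ∨ Q) ∨ ¬(¬(P ↔ T) ∨ R) ∨ T   (eliminate →)
≡ ¬(¬T ∨ Q) ∨ ¬(¬((P → T) ∧ (T → P)) ∨ R) ∨ T   (eliminate ↔)
≡ ¬(¬T ∨ Q) ∨ ¬(¬((¬P ∨ T) ∧ (T → P)) ∨ R) ∨ T   (eliminate →)
≡ ¬(¬T ∨ Q) ∨ ¬(¬((¬P ∨ T) ∧ (¬T ∨ P)) ∨ R) ∨ T   (eliminate →)
≡ (¬¬T ∧ ¬Q) ∨ ¬(¬((¬P ∨ T) ∧ (¬T ∨ P)) ∨ R) ∨ T   (De Morgan)
≡ (T ∧ ¬Q) ∨ ¬(¬((¬P ∨ T) ∧ (¬T ∨ P)) ∨ R) ∨ T   (double negation)
≡ (T ∧ ¬Q) ∨ (¬¬((¬P ∨ T) ∧ (¬T ∨ P)) ∧ ¬R) ∨ T   (De Morgan)
≡ (T ∧ ¬Q) ∨ ((¬P ∨ T) ∧ (¬T ∨ P) ∧ ¬R) ∨ T   (double negation)
≡ (T ∨ ¬P ∨ T ∨ T) ∧ (T ∨ ¬T ∨ P ∨ T) ∧ (T ∨ ¬R ∨ T) ∧ (¬Q ∨ ¬P ∨ T ∨ T) ∧ (¬Q ∨ ¬T ∨ P ∨ T) ∧ (¬Q ∨ ¬R ∨ T)   (distribute ∨ over ∧)
≡ (T ∨ ¬P) ∧ (T ∨ ¬R)   (simplify)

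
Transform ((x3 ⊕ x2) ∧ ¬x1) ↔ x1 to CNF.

((x3 ⊕ x2) ∧ ¬x1) ↔ x1
⇔ (((x3 ⊕ x2) ∧ ¬x1) → x1) ∧ (x1 → ((x3 ⊕ x2) ∧ ¬x1))   [eliminate ↔]
⇔ (¬((x3 ⊕ x2) ∧ ¬x1) ∨ x1) ∧ (x1 → ((x3 ⊕ x2) ∧ ¬x1))   [eliminate →]
⇔ (¬((x3 ∨ x2) ∧ ¬(x3 ∧ x2) ∧ ¬x1) ∨ x1) ∧ (x1 → ((x3 ⊕ x2) ∧ ¬x1))   [expand ⊕]
⇔ (¬((x3 ∨ x2) ∧ ¬(x3 ∧ x2) ∧ ¬x1) ∨ x1) ∧ (¬x1 ∨ ((x3 ⊕ x2) ∧ ¬x1))   [eliminate →]
⇔ (¬((x3 ∨ x2) ∧ ¬(x3 ∧ x2) ∧ ¬x1) ∨ x1) ∧ (¬x1 ∨ ((x3 ∨ x2) ∧ ¬(x3 ∧ x2) ∧ ¬x1))   [expand ⊕]
⇔ (¬(x3 ∨ x2) ∨ ¬¬(x3 ∧ x2) ∨ ¬¬x1 ∨ x1) ∧ (¬x1 ∨ ((x3 ∨ x2) ∧ ¬(x3 ∧ x2) ∧ ¬x1))   [De Morgan]
⇔ ((¬x3 ∧ ¬x2) ∨ ¬¬(x3 ∧ x2) ∨ ¬¬x1 ∨ x1) ∧ (¬x1 ∨ ((x3 ∨ x2) ∧ ¬(x3 ∧ x2) ∧ ¬x1))   [De Morgan]
⇔ ((¬x3 ∧ ¬x2) ∨ (x3 ∧ x2) ∨ ¬¬x1 ∨ x1) ∧ (¬x1 ∨ ((x3 ∨ x2) ∧ ¬(x3 ∧ x2) ∧ ¬x1))   [double negation]
⇔ ((¬x3 ∧ ¬x2) ∨ (x3 ∧ x2) ∨ x1 ∨ x1) ∧ (¬x1 ∨ ((x3 ∨ x2) ∧ ¬(x3 ∧ x2) ∧ ¬x1))   [double negation]
⇔ ((¬x3 ∧ ¬x2) ∨ (x3 ∧ x2) ∨ x1 ∨ x1) ∧ (¬x1 ∨ ((x3 ∨ x2) ∧ (¬x3 ∨ ¬x2) ∧ ¬x1))   [De Morgan]
⇔ (¬x3 ∨ x3 ∨ x1 ∨ x1) ∧ (¬x3 ∨ x2 ∨ x1 ∨ x1) ∧ (¬x2 ∨ x3 ∨ x1 ∨ x1) ∧ (¬x2 ∨ x2 ∨ x1 ∨ x1) ∧ (¬x1 ∨ x3 ∨ x2) ∧ (¬x1 ∨ ¬x3 ∨ ¬x2) ∧ (¬x1 ∨ ¬x1)   [distribute ∨ over ∧]
⇔ (¬x3 ∨ x2 ∨ x1) ∧ (¬x2 ∨ x3 ∨ x1) ∧ ¬x1   [simplify]

(¬x3 ∨ x2 ∨ x1) ∧ (¬x2 ∨ x3 ∨ x1) ∧ ¬x1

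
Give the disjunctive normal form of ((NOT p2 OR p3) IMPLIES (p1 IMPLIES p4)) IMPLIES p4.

((NOT p2 OR p3) IMPLIES (p1 IMPLIES p4)) IMPLIES p4
≡ NOT ((NOT p2 OR p3) IMPLIES (p1 IMPLIES p4)) OR p4   [eliminate IMPLIES]
≡ NOT (NOT (NOT p2 OR p3) OR (p1 IMPLIES p4)) OR p4   [eliminate IMPLIES]
≡ NOT (NOT (NOT p2 OR p3) OR NOT p1 OR p4) OR p4   [eliminate IMPLIES]
≡ (NOT NOT (NOT p2 OR p3) AND NOT NOT p1 AND NOT p4) OR p4   [De Morgan]
≡ ((NOT p2 OR p3) AND NOT NOT p1 AND NOT p4) OR p4   [double negation]
≡ ((NOT p2 OR p3) AND p1 AND NOT p4) OR p4   [double negation]
≡ (NOT p2 AND p1 AND NOT p4) OR (p3 AND p1 AND NOT p4) OR p4   [distribute AND over OR]

(NOT p2 AND p1 AND NOT p4) OR (p3 AND p1 AND NOT p4) OR p4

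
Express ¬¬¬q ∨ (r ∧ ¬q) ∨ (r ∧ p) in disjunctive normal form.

¬q ∨ (r ∧ p)

¬¬¬q ∨ (r ∧ ¬q) ∨ (r ∧ p)
≡ ¬q ∨ (r ∧ ¬q) ∨ (r ∧ p)   [double negation]
≡ ¬q ∨ (r ∧ p)   [simplify]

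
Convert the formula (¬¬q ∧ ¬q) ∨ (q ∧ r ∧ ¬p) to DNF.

q ∧ r ∧ ¬p

(¬¬q ∧ ¬q) ∨ (q ∧ r ∧ ¬p)
= (q ∧ ¬q) ∨ (q ∧ r ∧ ¬p)   — double negation
= q ∧ r ∧ ¬p   — simplify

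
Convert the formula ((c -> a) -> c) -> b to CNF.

~c | b

((c -> a) -> c) -> b
= ~((c -> a) -> c) | b   — eliminate ->
= ~(~(c -> a) | c) | b   — eliminate ->
= ~(~(~c | a) | c) | b   — eliminate ->
= (~~(~c | a) & ~c) | b   — De Morgan
= ((~c | a) & ~c) | b   — double negation
= (~c | a | b) & (~c | b)   — distribute | over &
= ~c | b   — simplify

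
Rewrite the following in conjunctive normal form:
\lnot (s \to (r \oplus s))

s \land (\lnot s \lor r)

\lnot (s \to (r \oplus s))
⇔ \lnot (\lnot s \lor (r \oplus s))   — eliminate \to
⇔ \lnot (\lnot s \lor ((r \lor s) \land \lnot (r \land s)))   — expand \oplus
⇔ \lnot \lnot s \land \lnot ((r \lor s) \land \lnot (r \land s))   — De Morgan
⇔ s \land \lnot ((r \lor s) \land \lnot (r \land s))   — double negation
⇔ s \land (\lnot (r \lor s) \lor \lnot \lnot (r \land s))   — De Morgan
⇔ s \land ((\lnot r \land \lnot s) \lor \lnot \lnot (r \land s))   — De Morgan
⇔ s \land ((\lnot r \land \lnot s) \lor (r \land s))   — double negation
⇔ s \land (\lnot r \lor r) \land (\lnot r \lor s) \land (\lnot s \lor r) \land (\lnot s \lor s)   — distribute \lor over \land
⇔ s \land (\lnot s \lor r)   — simplify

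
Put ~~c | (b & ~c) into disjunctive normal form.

~~c | (b & ~c)
⇔ c | (b & ~c)   [double negation]

c | (b & ~c)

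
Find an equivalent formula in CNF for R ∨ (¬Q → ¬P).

R ∨ (¬Q → ¬P)
≡ R ∨ ¬¬Q ∨ ¬P   [eliminate →]
≡ R ∨ Q ∨ ¬P   [double negation]

R ∨ Q ∨ ¬P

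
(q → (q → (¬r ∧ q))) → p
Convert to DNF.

(q → (q → (¬r ∧ q))) → p
≡ ¬(q → (q → (¬r ∧ q))) ∨ p   [eliminate →]
≡ ¬(¬q ∨ (q → (¬r ∧ q))) ∨ p   [eliminate →]
≡ ¬(¬q ∨ ¬q ∨ (¬r ∧ q)) ∨ p   [eliminate →]
≡ (¬¬q ∧ ¬¬q ∧ ¬(¬r ∧ q)) ∨ p   [De Morgan]
≡ (q ∧ ¬¬q ∧ ¬(¬r ∧ q)) ∨ p   [double negation]
≡ (q ∧ q ∧ ¬(¬r ∧ q)) ∨ p   [double negation]
≡ (q ∧ q ∧ (¬¬r ∨ ¬q)) ∨ p   [De Morgan]
≡ (q ∧ q ∧ (r ∨ ¬q)) ∨ p   [double negation]
≡ (q ∧ q ∧ r) ∨ (q ∧ q ∧ ¬q) ∨ p   [distribute ∧ over ∨]
≡ (q ∧ r) ∨ p   [simplify]

(q ∧ r) ∨ p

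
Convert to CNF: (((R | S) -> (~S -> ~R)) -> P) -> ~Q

(((R | S) -> (~S -> ~R)) -> P) -> ~Q
= ~(((R | S) -> (~S -> ~R)) -> P) | ~Q   [eliminate ->]
= ~(~((R | S) -> (~S -> ~R)) | P) | ~Q   [eliminate ->]
= ~(~(~(R | S) | (~S -> ~R)) | P) | ~Q   [eliminate ->]
= ~(~(~(R | S) | ~~S | ~R) | P) | ~Q   [eliminate ->]
= (~~(~(R | S) | ~~S | ~R) & ~P) | ~Q   [De Morgan]
= ((~(R | S) | ~~S | ~R) & ~P) | ~Q   [double negation]
= (((~R & ~S) | ~~S | ~R) & ~P) | ~Q   [De Morgan]
= (((~R & ~S) | S | ~R) & ~P) | ~Q   [double negation]
= (~R | S | ~R | ~Q) & (~S | S | ~R | ~Q) & (~P | ~Q)   [distribute | over &]
= (~R | S | ~Q) & (~P | ~Q)   [simplify]

(~R | S | ~Q) & (~P | ~Q)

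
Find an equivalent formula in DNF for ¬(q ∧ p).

¬q ∨ ¬p

¬(q ∧ p)
≡ ¬q ∨ ¬p   — De Morgan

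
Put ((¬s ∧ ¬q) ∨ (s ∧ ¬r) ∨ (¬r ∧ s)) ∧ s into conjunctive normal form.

((¬s ∧ ¬q) ∨ (s ∧ ¬r) ∨ (¬r ∧ s)) ∧ s
⇔ (¬s ∨ s ∨ ¬r) ∧ (¬s ∨ s ∨ s) ∧ (¬s ∨ ¬r ∨ ¬r) ∧ (¬s ∨ ¬r ∨ s) ∧ (¬q ∨ s ∨ ¬r) ∧ (¬q ∨ s ∨ s) ∧ (¬q ∨ ¬r ∨ ¬r) ∧ (¬q ∨ ¬r ∨ s) ∧ s   [distribute ∨ over ∧]
⇔ (¬s ∨ ¬r) ∧ (¬q ∨ ¬r) ∧ s   [simplify]

(¬s ∨ ¬r) ∧ (¬q ∨ ¬r) ∧ s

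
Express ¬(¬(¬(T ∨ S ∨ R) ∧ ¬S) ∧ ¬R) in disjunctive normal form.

(¬T ∧ ¬S ∧ ¬R) ∨ R

¬(¬(¬(T ∨ S ∨ R) ∧ ¬S) ∧ ¬R)
⇔ ¬¬(¬(T ∨ S ∨ R) ∧ ¬S) ∨ ¬¬R
⇔ (¬(T ∨ S ∨ R) ∧ ¬S) ∨ ¬¬R
⇔ (¬T ∧ ¬S ∧ ¬R ∧ ¬S) ∨ ¬¬R
⇔ (¬T ∧ ¬S ∧ ¬R ∧ ¬S) ∨ R
⇔ (¬T ∧ ¬S ∧ ¬R) ∨ R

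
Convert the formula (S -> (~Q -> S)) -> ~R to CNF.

(S | ~R) & (~Q | ~R) & (~S | ~R)

(S -> (~Q -> S)) -> ~R
⇔ ~(S -> (~Q -> S)) | ~R   — eliminate ->
⇔ ~(~S | (~Q -> S)) | ~R   — eliminate ->
⇔ ~(~S | ~~Q | S) | ~R   — eliminate ->
⇔ (~~S & ~~~Q & ~S) | ~R   — De Morgan
⇔ (S & ~~~Q & ~S) | ~R   — double negation
⇔ (S & ~Q & ~S) | ~R   — double negation
⇔ (S | ~R) & (~Q | ~R) & (~S | ~R)   — distribute | over &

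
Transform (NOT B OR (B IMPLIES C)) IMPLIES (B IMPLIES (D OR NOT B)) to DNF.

(NOT B OR (B IMPLIES C)) IMPLIES (B IMPLIES (D OR NOT B))
≡ NOT (NOT B OR (B IMPLIES C)) OR (B IMPLIES (D OR NOT B))   [eliminate IMPLIES]
≡ NOT (NOT B OR NOT B OR C) OR (B IMPLIES (D OR NOT B))   [eliminate IMPLIES]
≡ NOT (NOT B OR NOT B OR C) OR NOT B OR D OR NOT B   [eliminate IMPLIES]
≡ (NOT NOT B AND NOT NOT B AND NOT C) OR NOT B OR D OR NOT B   [De Morgan]
≡ (B AND NOT NOT B AND NOT C) OR NOT B OR D OR NOT B   [double negation]
≡ (B AND B AND NOT C) OR NOT B OR D OR NOT B   [double negation]
≡ (B AND NOT C) OR NOT B OR D   [simplify]

(B AND NOT C) OR NOT B OR D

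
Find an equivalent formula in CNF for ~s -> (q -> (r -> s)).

s | ~q | ~r

~s -> (q -> (r -> s))
≡ ~~s | (q -> (r -> s))   — eliminate ->
≡ ~~s | ~q | (r -> s)   — eliminate ->
≡ ~~s | ~q | ~r | s   — eliminate ->
≡ s | ~q | ~r | s   — double negation
≡ s | ~q | ~r   — simplify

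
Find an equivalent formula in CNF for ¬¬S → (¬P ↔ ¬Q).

¬¬S → (¬P ↔ ¬Q)
⇔ ¬¬¬S ∨ (¬P ↔ ¬Q)
⇔ ¬¬¬S ∨ ((¬P → ¬Q) ∧ (¬Q → ¬P))
⇔ ¬¬¬S ∨ ((¬¬P ∨ ¬Q) ∧ (¬Q → ¬P))
⇔ ¬¬¬S ∨ ((¬¬P ∨ ¬Q) ∧ (¬¬Q ∨ ¬P))
⇔ ¬S ∨ ((¬¬P ∨ ¬Q) ∧ (¬¬Q ∨ ¬P))
⇔ ¬S ∨ ((P ∨ ¬Q) ∧ (¬¬Q ∨ ¬P))
⇔ ¬S ∨ ((P ∨ ¬Q) ∧ (Q ∨ ¬P))
⇔ (¬S ∨ P ∨ ¬Q) ∧ (¬S ∨ Q ∨ ¬P)

(¬S ∨ P ∨ ¬Q) ∧ (¬S ∨ Q ∨ ¬P)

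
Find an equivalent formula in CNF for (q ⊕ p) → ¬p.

(q ⊕ p) → ¬p
= ¬(q ⊕ p) ∨ ¬p   [eliminate →]
= ¬((q ∨ p) ∧ ¬(q ∧ p)) ∨ ¬p   [expand ⊕]
= ¬(q ∨ p) ∨ ¬¬(q ∧ p) ∨ ¬p   [De Morgan]
= (¬q ∧ ¬p) ∨ ¬¬(q ∧ p) ∨ ¬p   [De Morgan]
= (¬q ∧ ¬p) ∨ (q ∧ p) ∨ ¬p   [double negation]
= (¬q ∨ q ∨ ¬p) ∧ (¬q ∨ p ∨ ¬p) ∧ (¬p ∨ q ∨ ¬p) ∧ (¬p ∨ p ∨ ¬p)   [distribute ∨ over ∧]
= ¬p ∨ q   [simplify]

¬p ∨ q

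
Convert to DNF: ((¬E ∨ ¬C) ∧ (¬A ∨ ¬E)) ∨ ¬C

((¬E ∨ ¬C) ∧ (¬A ∨ ¬E)) ∨ ¬C
= (¬E ∧ ¬A) ∨ (¬E ∧ ¬E) ∨ (¬C ∧ ¬A) ∨ (¬C ∧ ¬E) ∨ ¬C   [distribute ∧ over ∨]
= ¬E ∨ ¬C   [simplify]

¬E ∨ ¬C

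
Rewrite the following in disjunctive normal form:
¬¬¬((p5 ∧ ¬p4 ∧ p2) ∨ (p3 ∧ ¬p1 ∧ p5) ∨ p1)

¬¬¬((p5 ∧ ¬p4 ∧ p2) ∨ (p3 ∧ ¬p1 ∧ p5) ∨ p1)
≡ ¬((p5 ∧ ¬p4 ∧ p2) ∨ (p3 ∧ ¬p1 ∧ p5) ∨ p1)   — double negation
≡ ¬(p5 ∧ ¬p4 ∧ p2) ∧ ¬(p3 ∧ ¬p1 ∧ p5) ∧ ¬p1   — De Morgan
≡ (¬p5 ∨ ¬¬p4 ∨ ¬p2) ∧ ¬(p3 ∧ ¬p1 ∧ p5) ∧ ¬p1   — De Morgan
≡ (¬p5 ∨ p4 ∨ ¬p2) ∧ ¬(p3 ∧ ¬p1 ∧ p5) ∧ ¬p1   — double negation
≡ (¬p5 ∨ p4 ∨ ¬p2) ∧ (¬p3 ∨ ¬¬p1 ∨ ¬p5) ∧ ¬p1   — De Morgan
≡ (¬p5 ∨ p4 ∨ ¬p2) ∧ (¬p3 ∨ p1 ∨ ¬p5) ∧ ¬p1   — double negation
≡ (¬p5 ∧ ¬p3 ∧ ¬p1) ∨ (¬p5 ∧ p1 ∧ ¬p1) ∨ (¬p5 ∧ ¬p5 ∧ ¬p1) ∨ (p4 ∧ ¬p3 ∧ ¬p1) ∨ (p4 ∧ p1 ∧ ¬p1) ∨ (p4 ∧ ¬p5 ∧ ¬p1) ∨ (¬p2 ∧ ¬p3 ∧ ¬p1) ∨ (¬p2 ∧ p1 ∧ ¬p1) ∨ (¬p2 ∧ ¬p5 ∧ ¬p1)   — distribute ∧ over ∨
≡ (¬p5 ∧ ¬p1) ∨ (p4 ∧ ¬p3 ∧ ¬p1) ∨ (¬p2 ∧ ¬p3 ∧ ¬p1)   — simplify

(¬p5 ∧ ¬p1) ∨ (p4 ∧ ¬p3 ∧ ¬p1) ∨ (¬p2 ∧ ¬p3 ∧ ¬p1)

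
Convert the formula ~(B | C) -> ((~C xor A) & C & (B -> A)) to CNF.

~(B | C) -> ((~C xor A) & C & (B -> A))
≡ ~~(B | C) | ((~C xor A) & C & (B -> A))
≡ ~~(B | C) | ((~C | A) & ~(~C & A) & C & (B -> A))
≡ ~~(B | C) | ((~C | A) & ~(~C & A) & C & (~B | A))
≡ B | C | ((~C | A) & ~(~C & A) & C & (~B | A))
≡ B | C | ((~C | A) & (~~C | ~A) & C & (~B | A))
≡ B | C | ((~C | A) & (C | ~A) & C & (~B | A))
≡ (B | C | ~C | A) & (B | C | C | ~A) & (B | C | C) & (B | C | ~B | A)
≡ B | C

B | C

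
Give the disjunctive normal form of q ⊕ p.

q ⊕ p
≡ q ∧ ¬p ∨ ¬q ∧ p   — expand ⊕

q ∧ ¬p ∨ ¬q ∧ p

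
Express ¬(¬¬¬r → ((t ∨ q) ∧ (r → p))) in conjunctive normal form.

¬r ∧ (¬t ∨ r) ∧ (¬t ∨ ¬p) ∧ (¬q ∨ r) ∧ (¬q ∨ ¬p)

¬(¬¬¬r → ((t ∨ q) ∧ (r → p)))
≡ ¬(¬¬¬¬r ∨ ((t ∨ q) ∧ (r → p)))   (eliminate →)
≡ ¬(¬¬¬¬r ∨ ((t ∨ q) ∧ (¬r ∨ p)))   (eliminate →)
≡ ¬¬¬¬¬r ∧ ¬((t ∨ q) ∧ (¬r ∨ p))   (De Morgan)
≡ ¬¬¬r ∧ ¬((t ∨ q) ∧ (¬r ∨ p))   (double negation)
≡ ¬r ∧ ¬((t ∨ q) ∧ (¬r ∨ p))   (double negation)
≡ ¬r ∧ (¬(t ∨ q) ∨ ¬(¬r ∨ p))   (De Morgan)
≡ ¬r ∧ ((¬t ∧ ¬q) ∨ ¬(¬r ∨ p))   (De Morgan)
≡ ¬r ∧ ((¬t ∧ ¬q) ∨ (¬¬r ∧ ¬p))   (De Morgan)
≡ ¬r ∧ ((¬t ∧ ¬q) ∨ (r ∧ ¬p))   (double negation)
≡ ¬r ∧ (¬t ∨ r) ∧ (¬t ∨ ¬p) ∧ (¬q ∨ r) ∧ (¬q ∨ ¬p)   (distribute ∨ over ∧)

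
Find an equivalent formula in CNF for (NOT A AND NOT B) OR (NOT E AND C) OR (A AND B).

(NOT A AND NOT B) OR (NOT E AND C) OR (A AND B)
≡ (NOT A OR NOT E OR A) AND (NOT A OR NOT E OR B) AND (NOT A OR C OR A) AND (NOT A OR C OR B) AND (NOT B OR NOT E OR A) AND (NOT B OR NOT E OR B) AND (NOT B OR C OR A) AND (NOT B OR C OR B)   (distribute OR over AND)
≡ (NOT A OR NOT E OR B) AND (NOT A OR C OR B) AND (NOT B OR NOT E OR A) AND (NOT B OR C OR A)   (simplify)

(NOT A OR NOT E OR B) AND (NOT A OR C OR B) AND (NOT B OR NOT E OR A) AND (NOT B OR C OR A)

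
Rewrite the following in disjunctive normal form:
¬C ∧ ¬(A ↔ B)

(¬C ∧ A ∧ ¬B) ∨ (¬C ∧ B ∧ ¬A)

¬C ∧ ¬(A ↔ B)
= ¬C ∧ ¬((A → B) ∧ (B → A))   [eliminate ↔]
= ¬C ∧ ¬((¬A ∨ B) ∧ (B → A))   [eliminate →]
= ¬C ∧ ¬((¬A ∨ B) ∧ (¬B ∨ A))   [eliminate →]
= ¬C ∧ (¬(¬A ∨ B) ∨ ¬(¬B ∨ A))   [De Morgan]
= ¬C ∧ ((¬¬A ∧ ¬B) ∨ ¬(¬B ∨ A))   [De Morgan]
= ¬C ∧ ((A ∧ ¬B) ∨ ¬(¬B ∨ A))   [double negation]
= ¬C ∧ ((A ∧ ¬B) ∨ (¬¬B ∧ ¬A))   [De Morgan]
= ¬C ∧ ((A ∧ ¬B) ∨ (B ∧ ¬A))   [double negation]
= (¬C ∧ A ∧ ¬B) ∨ (¬C ∧ B ∧ ¬A)   [distribute ∧ over ∨]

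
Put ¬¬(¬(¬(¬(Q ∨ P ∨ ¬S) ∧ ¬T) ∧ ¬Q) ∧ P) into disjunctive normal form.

Q ∧ P

¬¬(¬(¬(¬(Q ∨ P ∨ ¬S) ∧ ¬T) ∧ ¬Q) ∧ P)
⇔ ¬(¬(¬(Q ∨ P ∨ ¬S) ∧ ¬T) ∧ ¬Q) ∧ P   — double negation
⇔ (¬¬(¬(Q ∨ P ∨ ¬S) ∧ ¬T) ∨ ¬¬Q) ∧ P   — De Morgan
⇔ ((¬(Q ∨ P ∨ ¬S) ∧ ¬T) ∨ ¬¬Q) ∧ P   — double negation
⇔ ((¬Q ∧ ¬P ∧ ¬¬S ∧ ¬T) ∨ ¬¬Q) ∧ P   — De Morgan
⇔ ((¬Q ∧ ¬P ∧ S ∧ ¬T) ∨ ¬¬Q) ∧ P   — double negation
⇔ ((¬Q ∧ ¬P ∧ S ∧ ¬T) ∨ Q) ∧ P   — double negation
⇔ (¬Q ∧ ¬P ∧ S ∧ ¬T ∧ P) ∨ (Q ∧ P)   — distribute ∧ over ∨
⇔ Q ∧ P   — simplify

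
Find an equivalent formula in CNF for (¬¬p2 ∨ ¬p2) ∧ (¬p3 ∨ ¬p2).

¬p3 ∨ ¬p2

(¬¬p2 ∨ ¬p2) ∧ (¬p3 ∨ ¬p2)
≡ (p2 ∨ ¬p2) ∧ (¬p3 ∨ ¬p2)   [double negation]
≡ ¬p3 ∨ ¬p2   [simplify]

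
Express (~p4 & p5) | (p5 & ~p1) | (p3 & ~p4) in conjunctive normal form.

(~p4 | p5) & (~p4 | ~p1) & (p5 | p3)

(~p4 & p5) | (p5 & ~p1) | (p3 & ~p4)
≡ (~p4 | p5 | p3) & (~p4 | p5 | ~p4) & (~p4 | ~p1 | p3) & (~p4 | ~p1 | ~p4) & (p5 | p5 | p3) & (p5 | p5 | ~p4) & (p5 | ~p1 | p3) & (p5 | ~p1 | ~p4)   [distribute | over &]
≡ (~p4 | p5) & (~p4 | ~p1) & (p5 | p3)   [simplify]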